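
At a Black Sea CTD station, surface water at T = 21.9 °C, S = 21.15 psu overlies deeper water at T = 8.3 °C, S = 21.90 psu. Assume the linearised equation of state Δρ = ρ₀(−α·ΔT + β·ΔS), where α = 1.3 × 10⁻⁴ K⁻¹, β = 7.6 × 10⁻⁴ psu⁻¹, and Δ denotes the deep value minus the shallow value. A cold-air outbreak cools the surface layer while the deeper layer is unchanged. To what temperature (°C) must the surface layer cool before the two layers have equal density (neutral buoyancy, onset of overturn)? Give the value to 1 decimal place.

3.9 °C

Neutral buoyancy requires Δρ = 0, i.e. −α(T_deep − T_surf′) + β(S_deep − S_surf) = 0.
T_surf′ = T_deep − (β/α)·ΔS = 8.3 − (7.6 × 10⁻⁴/1.3 × 10⁻⁴)·(+0.75) = 3.915 °C.
Cooling required: 21.9 − (3.915) = 17.985 °C.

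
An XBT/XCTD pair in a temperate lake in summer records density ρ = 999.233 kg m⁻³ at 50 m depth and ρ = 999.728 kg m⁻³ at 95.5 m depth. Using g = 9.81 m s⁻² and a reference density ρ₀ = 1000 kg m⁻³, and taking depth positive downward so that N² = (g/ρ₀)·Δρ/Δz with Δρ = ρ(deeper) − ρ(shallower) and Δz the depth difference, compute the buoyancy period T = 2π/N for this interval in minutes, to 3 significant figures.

Δρ = 999.728 − 999.233 = 0.495 kg m⁻³ over Δz = 95.5 − 50 = 45.5 m.
N² = (9.81/1000) × (0.495/45.5) = 1.0672 × 10⁻⁴ s⁻².
N = √(1.0672 × 10⁻⁴) = 0.010331 rad s⁻¹, so T = 2π/N = 608.19 s = 10.137 min ≈ 10.1 min.

10.1 min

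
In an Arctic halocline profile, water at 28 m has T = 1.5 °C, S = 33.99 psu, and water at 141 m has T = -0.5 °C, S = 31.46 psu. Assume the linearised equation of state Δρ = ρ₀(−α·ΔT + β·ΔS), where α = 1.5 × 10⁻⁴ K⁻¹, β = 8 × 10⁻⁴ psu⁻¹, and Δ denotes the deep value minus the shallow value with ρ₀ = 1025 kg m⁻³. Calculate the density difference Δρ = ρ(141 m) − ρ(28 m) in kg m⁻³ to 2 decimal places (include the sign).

-1.77 kg m⁻³

ΔT = -2.0 K, ΔS = -2.53 psu (deep − shallow).
Δρ/ρ₀ = −(1.5 × 10⁻⁴)(-2.0) + (8 × 10⁻⁴)(-2.53) = -1.724 × 10⁻³.
Δρ = 1025 × (-1.724 × 10⁻³) = -1.77 kg m⁻³.
Negative Δρ: lighter below, statically unstable.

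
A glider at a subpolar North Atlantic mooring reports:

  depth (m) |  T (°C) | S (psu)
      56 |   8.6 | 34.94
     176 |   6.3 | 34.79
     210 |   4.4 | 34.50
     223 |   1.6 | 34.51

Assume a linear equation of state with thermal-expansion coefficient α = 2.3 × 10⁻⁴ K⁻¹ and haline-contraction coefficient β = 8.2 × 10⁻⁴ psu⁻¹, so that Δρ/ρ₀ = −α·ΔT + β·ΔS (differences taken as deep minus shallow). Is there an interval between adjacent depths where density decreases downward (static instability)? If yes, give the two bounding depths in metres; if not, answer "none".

Evaluate Δρ/ρ₀ = −αΔT + βΔS across each adjacent pair:
  56–176 m: −αΔT+βΔS = −(2.3 × 10⁻⁴)(-2.3)+(8.2 × 10⁻⁴)(-0.15) = 4.1 × 10⁻⁴ → stable
  176–210 m: −αΔT+βΔS = −(2.3 × 10⁻⁴)(-1.9)+(8.2 × 10⁻⁴)(-0.29) = 2.0 × 10⁻⁴ → stable
  210–223 m: −αΔT+βΔS = −(2.3 × 10⁻⁴)(-2.8)+(8.2 × 10⁻⁴)(+0.01) = 6.5 × 10⁻⁴ → stable
Every interval has Δρ > 0: the column is stably stratified throughout.

none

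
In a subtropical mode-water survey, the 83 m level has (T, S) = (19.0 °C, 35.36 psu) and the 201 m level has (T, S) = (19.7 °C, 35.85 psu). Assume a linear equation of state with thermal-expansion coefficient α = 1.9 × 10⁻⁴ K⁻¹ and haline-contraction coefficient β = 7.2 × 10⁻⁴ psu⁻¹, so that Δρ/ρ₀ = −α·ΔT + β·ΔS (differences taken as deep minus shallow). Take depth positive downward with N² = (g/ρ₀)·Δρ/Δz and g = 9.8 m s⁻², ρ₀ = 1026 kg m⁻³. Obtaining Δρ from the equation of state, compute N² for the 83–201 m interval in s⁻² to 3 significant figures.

ΔT = +0.7 K, ΔS = +0.49 psu (deep − shallow).
Δρ/ρ₀ = −αΔT + βΔS = -1.33 × 10⁻⁴ + 3.528 × 10⁻⁴ = 2.198 × 10⁻⁴, so Δρ ≈ 0.2255 kg m⁻³.
N² = (g/ρ₀)·Δρ/Δz = g·(Δρ/ρ₀)/Δz = 9.8 × 2.198 × 10⁻⁴ / 118 = 1.8255 × 10⁻⁵ s⁻² ≈ 1.83 × 10⁻⁵ s⁻².

1.83 × 10⁻⁵ s⁻²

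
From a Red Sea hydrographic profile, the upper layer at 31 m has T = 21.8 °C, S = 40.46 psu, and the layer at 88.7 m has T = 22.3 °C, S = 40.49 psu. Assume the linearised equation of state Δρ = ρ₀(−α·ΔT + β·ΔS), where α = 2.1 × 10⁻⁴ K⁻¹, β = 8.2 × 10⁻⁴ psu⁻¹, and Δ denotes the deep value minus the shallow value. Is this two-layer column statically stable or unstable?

unstable

ΔT = 22.3 − 21.8 = +0.5 K and ΔS = 40.49 − 40.46 = +0.03 psu (deep − shallow).
−αΔT = -1.05 × 10⁻⁴; βΔS = 2.46 × 10⁻⁵; sum Δρ/ρ₀ = -8.04 × 10⁻⁵.
Δρ/ρ₀ < 0, so Δρ < 0: deeper water is lighter → statically unstable; the column would overturn.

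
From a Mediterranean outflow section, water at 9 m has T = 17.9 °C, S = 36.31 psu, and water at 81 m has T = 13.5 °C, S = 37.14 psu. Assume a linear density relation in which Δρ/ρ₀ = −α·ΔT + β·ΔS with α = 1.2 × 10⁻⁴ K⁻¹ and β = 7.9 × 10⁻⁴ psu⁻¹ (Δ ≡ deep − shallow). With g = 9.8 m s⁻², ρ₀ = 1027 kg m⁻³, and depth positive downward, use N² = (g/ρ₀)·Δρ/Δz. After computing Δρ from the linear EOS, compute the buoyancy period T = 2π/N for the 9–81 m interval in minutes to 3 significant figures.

ΔT = -4.4 K, ΔS = +0.83 psu (deep − shallow).
Δρ/ρ₀ = −αΔT + βΔS = 5.28 × 10⁻⁴ + 6.557 × 10⁻⁴ = 1.1837 × 10⁻³, so Δρ ≈ 1.216 kg m⁻³.
N² = (g/ρ₀)·Δρ/Δz = g·(Δρ/ρ₀)/Δz = 9.8 × 1.1837 × 10⁻³ / 72 = 1.6111 × 10⁻⁴ s⁻².
N = √(1.6111 × 10⁻⁴) = 0.012693 rad s⁻¹ → T = 2π/N = 495.01 s = 8.2502 min ≈ 8.25 min.

8.25 min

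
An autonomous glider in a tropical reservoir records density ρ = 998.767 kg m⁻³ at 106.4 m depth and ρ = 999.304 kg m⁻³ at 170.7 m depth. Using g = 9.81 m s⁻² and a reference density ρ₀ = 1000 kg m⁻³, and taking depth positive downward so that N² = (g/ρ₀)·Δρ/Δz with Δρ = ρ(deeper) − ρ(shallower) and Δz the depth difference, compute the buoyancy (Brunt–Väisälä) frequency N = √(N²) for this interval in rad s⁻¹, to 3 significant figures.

Δρ = 999.304 − 998.767 = 0.537 kg m⁻³ over Δz = 170.7 − 106.4 = 64.3 m.
N² = (9.81/1000) × (0.537/64.3) = 8.1928 × 10⁻⁵ s⁻².
N = √(8.1928 × 10⁻⁵) = 9.0514 × 10⁻³ rad s⁻¹ ≈ 9.05 × 10⁻³ rad s⁻¹.
Since Δρ > 0 the layer is stably stratified.

9.05 × 10⁻³ rad s⁻¹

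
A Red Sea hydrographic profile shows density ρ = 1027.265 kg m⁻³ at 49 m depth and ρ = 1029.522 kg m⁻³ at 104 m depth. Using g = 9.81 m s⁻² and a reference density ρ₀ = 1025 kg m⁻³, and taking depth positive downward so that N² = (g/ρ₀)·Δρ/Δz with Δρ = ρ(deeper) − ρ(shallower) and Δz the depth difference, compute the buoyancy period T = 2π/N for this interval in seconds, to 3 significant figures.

Δρ = 1029.522 − 1027.265 = 2.257 kg m⁻³ over Δz = 104 − 49 = 55 m.
N² = (9.81/1025) × (2.257/55) = 3.9275 × 10⁻⁴ s⁻².
N = √(3.9275 × 10⁻⁴) = 0.019818 rad s⁻¹, so T = 2π/N = 317.04 s ≈ 317 s.
N² > 0, so the interval is statically stable.

317 s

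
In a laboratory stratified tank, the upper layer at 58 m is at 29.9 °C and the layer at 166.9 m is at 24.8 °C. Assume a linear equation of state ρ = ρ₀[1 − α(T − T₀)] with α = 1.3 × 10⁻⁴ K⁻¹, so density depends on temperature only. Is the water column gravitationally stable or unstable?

ΔT = 24.8 − 29.9 = -5.1 K, so Δρ/ρ₀ = −αΔT = 6.63 × 10⁻⁴.
Δρ/ρ₀ > 0, so Δρ > 0: deeper water is denser → statically stable.

stable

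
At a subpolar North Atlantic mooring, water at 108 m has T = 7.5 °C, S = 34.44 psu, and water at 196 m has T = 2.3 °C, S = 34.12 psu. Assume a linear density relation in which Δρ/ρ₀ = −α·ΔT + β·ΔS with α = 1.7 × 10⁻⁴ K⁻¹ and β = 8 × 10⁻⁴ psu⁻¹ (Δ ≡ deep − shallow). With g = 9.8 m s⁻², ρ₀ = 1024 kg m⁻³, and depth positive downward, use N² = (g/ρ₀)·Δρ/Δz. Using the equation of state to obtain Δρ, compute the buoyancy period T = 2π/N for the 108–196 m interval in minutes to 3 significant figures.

12.5 min

ΔT = -5.2 K, ΔS = -0.32 psu (deep − shallow).
Δρ/ρ₀ = −αΔT + βΔS = 8.84 × 10⁻⁴ − 2.56 × 10⁻⁴ = 6.28 × 10⁻⁴, so Δρ ≈ 0.6431 kg m⁻³.
N² = (g/ρ₀)·Δρ/Δz = g·(Δρ/ρ₀)/Δz = 9.8 × 6.28 × 10⁻⁴ / 88 = 6.9936 × 10⁻⁵ s⁻².
N = √(6.9936 × 10⁻⁵) = 8.3628 × 10⁻³ rad s⁻¹ → T = 2π/N = 751.33 s = 12.522 min ≈ 12.5 min.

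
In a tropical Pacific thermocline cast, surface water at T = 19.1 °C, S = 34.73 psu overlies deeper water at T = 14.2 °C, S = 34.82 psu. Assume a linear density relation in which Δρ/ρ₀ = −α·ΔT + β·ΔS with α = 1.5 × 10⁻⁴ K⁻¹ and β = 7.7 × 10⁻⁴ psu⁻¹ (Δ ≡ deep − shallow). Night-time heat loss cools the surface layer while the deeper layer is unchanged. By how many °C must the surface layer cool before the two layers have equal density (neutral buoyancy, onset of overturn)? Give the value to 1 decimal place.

5.4 °C

Neutral buoyancy requires Δρ = 0, i.e. −α(T_deep − T_surf′) + β(S_deep − S_surf) = 0.
T_surf′ = T_deep − (β/α)·ΔS = 14.2 − (7.7 × 10⁻⁴/1.5 × 10⁻⁴)·(+0.09) = 13.738 °C.
Cooling required: 19.1 − (13.738) = 5.362 °C.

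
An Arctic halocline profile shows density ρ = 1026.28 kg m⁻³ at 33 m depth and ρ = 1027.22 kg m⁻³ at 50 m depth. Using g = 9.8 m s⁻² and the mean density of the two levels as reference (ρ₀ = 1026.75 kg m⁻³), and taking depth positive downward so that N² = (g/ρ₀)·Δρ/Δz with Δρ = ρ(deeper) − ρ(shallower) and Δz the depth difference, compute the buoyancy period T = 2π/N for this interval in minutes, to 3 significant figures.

Δρ = 1027.22 − 1026.28 = 0.94 kg m⁻³ over Δz = 50 − 33 = 17 m.
N² = (9.8/1026.75) × (0.94/17) = 5.2776 × 10⁻⁴ s⁻².
N = √(5.2776 × 10⁻⁴) = 0.022973 rad s⁻¹, so T = 2π/N = 273.50 s = 4.5583 min ≈ 4.56 min.

4.56 min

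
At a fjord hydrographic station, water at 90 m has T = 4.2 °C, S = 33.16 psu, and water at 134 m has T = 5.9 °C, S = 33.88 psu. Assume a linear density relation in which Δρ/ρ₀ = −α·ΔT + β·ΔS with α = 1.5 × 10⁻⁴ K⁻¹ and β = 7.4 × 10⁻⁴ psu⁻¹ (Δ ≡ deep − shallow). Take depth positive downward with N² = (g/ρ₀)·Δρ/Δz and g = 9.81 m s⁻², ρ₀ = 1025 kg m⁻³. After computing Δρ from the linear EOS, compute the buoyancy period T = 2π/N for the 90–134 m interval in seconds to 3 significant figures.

798 s

ΔT = +1.7 K, ΔS = +0.72 psu (deep − shallow).
Δρ/ρ₀ = −αΔT + βΔS = -2.55 × 10⁻⁴ + 5.328 × 10⁻⁴ = 2.778 × 10⁻⁴, so Δρ ≈ 0.2847 kg m⁻³.
N² = (g/ρ₀)·Δρ/Δz = g·(Δρ/ρ₀)/Δz = 9.81 × 2.778 × 10⁻⁴ / 44 = 6.1937 × 10⁻⁵ s⁻².
N = √(6.1937 × 10⁻⁵) = 7.8700 × 10⁻³ rad s⁻¹ → T = 2π/N = 798.37 s ≈ 798 s.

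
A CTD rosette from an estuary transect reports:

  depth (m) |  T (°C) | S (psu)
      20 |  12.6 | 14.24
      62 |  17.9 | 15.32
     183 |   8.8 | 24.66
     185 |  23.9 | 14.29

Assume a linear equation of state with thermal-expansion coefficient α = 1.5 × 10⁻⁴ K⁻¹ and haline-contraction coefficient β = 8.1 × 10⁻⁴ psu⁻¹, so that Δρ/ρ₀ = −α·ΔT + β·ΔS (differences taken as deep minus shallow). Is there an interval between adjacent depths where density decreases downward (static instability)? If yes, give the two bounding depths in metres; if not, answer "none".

Evaluate Δρ/ρ₀ = −αΔT + βΔS across each adjacent pair:
  20–62 m: −αΔT+βΔS = −(1.5 × 10⁻⁴)(+5.3)+(8.1 × 10⁻⁴)(+1.08) = 8.0 × 10⁻⁵ → stable
  62–183 m: −αΔT+βΔS = −(1.5 × 10⁻⁴)(-9.1)+(8.1 × 10⁻⁴)(+9.34) = 8.9 × 10⁻³ → stable
  183–185 m: −αΔT+βΔS = −(1.5 × 10⁻⁴)(+15.1)+(8.1 × 10⁻⁴)(-10.37) = -0.011 → UNSTABLE
The 183–185 m interval has Δρ < 0: lighter water underlies denser water.

183–185 m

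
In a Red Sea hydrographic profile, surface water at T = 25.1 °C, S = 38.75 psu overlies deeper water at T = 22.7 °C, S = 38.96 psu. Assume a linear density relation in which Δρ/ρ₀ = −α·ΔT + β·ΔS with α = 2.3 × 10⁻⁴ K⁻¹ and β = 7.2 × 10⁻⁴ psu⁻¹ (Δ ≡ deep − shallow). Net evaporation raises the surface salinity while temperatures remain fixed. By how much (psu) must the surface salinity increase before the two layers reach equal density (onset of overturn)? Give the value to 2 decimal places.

Neutral buoyancy requires −α(T_deep − T_surf) + β(S_deep − S_surf′) = 0.
S_surf′ = S_deep − (α/β)·ΔT = 38.96 − (2.3 × 10⁻⁴/7.2 × 10⁻⁴)·(-2.4) = 39.7267 psu.
Increase required: 39.7267 − 38.75 = 0.9767 psu.

0.98 psu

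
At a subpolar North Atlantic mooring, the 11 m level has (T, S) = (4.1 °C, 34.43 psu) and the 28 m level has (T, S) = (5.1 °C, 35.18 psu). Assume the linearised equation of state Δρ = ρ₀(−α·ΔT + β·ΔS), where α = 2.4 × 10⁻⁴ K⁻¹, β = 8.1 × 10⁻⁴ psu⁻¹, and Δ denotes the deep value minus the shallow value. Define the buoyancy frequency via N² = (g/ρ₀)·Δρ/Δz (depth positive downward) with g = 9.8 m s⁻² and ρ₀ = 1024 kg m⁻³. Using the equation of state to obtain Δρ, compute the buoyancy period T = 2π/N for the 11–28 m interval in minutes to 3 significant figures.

7.19 min

ΔT = +1.0 K, ΔS = +0.75 psu (deep − shallow).
Δρ/ρ₀ = −αΔT + βΔS = -2.40 × 10⁻⁴ + 6.075 × 10⁻⁴ = 3.675 × 10⁻⁴, so Δρ ≈ 0.3763 kg m⁻³.
N² = (g/ρ₀)·Δρ/Δz = g·(Δρ/ρ₀)/Δz = 9.8 × 3.675 × 10⁻⁴ / 17 = 2.1185 × 10⁻⁴ s⁻².
N = √(2.1185 × 10⁻⁴) = 0.014555 rad s⁻¹ → T = 2π/N = 431.69 s = 7.1948 min ≈ 7.19 min.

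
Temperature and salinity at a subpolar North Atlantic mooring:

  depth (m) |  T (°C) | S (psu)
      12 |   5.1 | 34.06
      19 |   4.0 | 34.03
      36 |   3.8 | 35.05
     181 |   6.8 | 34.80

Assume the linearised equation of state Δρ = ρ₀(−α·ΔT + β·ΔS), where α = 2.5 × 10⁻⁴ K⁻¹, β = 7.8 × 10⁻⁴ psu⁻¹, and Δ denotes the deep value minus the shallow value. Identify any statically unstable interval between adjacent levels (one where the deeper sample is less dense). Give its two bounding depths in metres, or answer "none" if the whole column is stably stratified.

36–181 m

Evaluate Δρ/ρ₀ = −αΔT + βΔS across each adjacent pair:
  12–19 m: −αΔT+βΔS = −(2.5 × 10⁻⁴)(-1.1)+(7.8 × 10⁻⁴)(-0.03) = 2.5 × 10⁻⁴ → stable
  19–36 m: −αΔT+βΔS = −(2.5 × 10⁻⁴)(-0.2)+(7.8 × 10⁻⁴)(+1.02) = 8.5 × 10⁻⁴ → stable
  36–181 m: −αΔT+βΔS = −(2.5 × 10⁻⁴)(+3.0)+(7.8 × 10⁻⁴)(-0.25) = -9.4 × 10⁻⁴ → UNSTABLE
The 36–181 m interval has Δρ < 0: lighter water underlies denser water.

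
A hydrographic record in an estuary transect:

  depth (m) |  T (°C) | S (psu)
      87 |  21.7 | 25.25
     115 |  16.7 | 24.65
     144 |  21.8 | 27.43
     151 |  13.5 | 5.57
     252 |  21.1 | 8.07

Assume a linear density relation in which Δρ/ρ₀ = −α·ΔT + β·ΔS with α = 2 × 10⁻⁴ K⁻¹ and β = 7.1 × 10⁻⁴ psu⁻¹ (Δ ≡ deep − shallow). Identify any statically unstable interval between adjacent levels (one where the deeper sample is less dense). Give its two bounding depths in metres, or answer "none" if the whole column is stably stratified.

144–151 m

Evaluate Δρ/ρ₀ = −αΔT + βΔS across each adjacent pair:
  87–115 m: −αΔT+βΔS = −(2 × 10⁻⁴)(-5.0)+(7.1 × 10⁻⁴)(-0.60) = 5.7 × 10⁻⁴ → stable
  115–144 m: −αΔT+βΔS = −(2 × 10⁻⁴)(+5.1)+(7.1 × 10⁻⁴)(+2.78) = 9.5 × 10⁻⁴ → stable
  144–151 m: −αΔT+βΔS = −(2 × 10⁻⁴)(-8.3)+(7.1 × 10⁻⁴)(-21.86) = -0.014 → UNSTABLE
  151–252 m: −αΔT+βΔS = −(2 × 10⁻⁴)(+7.6)+(7.1 × 10⁻⁴)(+2.50) = 2.6 × 10⁻⁴ → stable
The 144–151 m interval has Δρ < 0: lighter water underlies denser water.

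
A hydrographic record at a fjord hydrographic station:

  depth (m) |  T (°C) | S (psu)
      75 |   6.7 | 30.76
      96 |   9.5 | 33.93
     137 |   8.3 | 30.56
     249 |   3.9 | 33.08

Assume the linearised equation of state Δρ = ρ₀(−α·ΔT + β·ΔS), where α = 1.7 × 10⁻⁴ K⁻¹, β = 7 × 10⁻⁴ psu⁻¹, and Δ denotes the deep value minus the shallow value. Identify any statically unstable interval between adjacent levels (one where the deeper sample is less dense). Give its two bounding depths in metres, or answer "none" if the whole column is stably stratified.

Evaluate Δρ/ρ₀ = −αΔT + βΔS across each adjacent pair:
  75–96 m: −αΔT+βΔS = −(1.7 × 10⁻⁴)(+2.8)+(7 × 10⁻⁴)(+3.17) = 1.7 × 10⁻³ → stable
  96–137 m: −αΔT+βΔS = −(1.7 × 10⁻⁴)(-1.2)+(7 × 10⁻⁴)(-3.37) = -2.2 × 10⁻³ → UNSTABLE
  137–249 m: −αΔT+βΔS = −(1.7 × 10⁻⁴)(-4.4)+(7 × 10⁻⁴)(+2.52) = 2.5 × 10⁻³ → stable
The 96–137 m interval has Δρ < 0: lighter water underlies denser water.

96–137 m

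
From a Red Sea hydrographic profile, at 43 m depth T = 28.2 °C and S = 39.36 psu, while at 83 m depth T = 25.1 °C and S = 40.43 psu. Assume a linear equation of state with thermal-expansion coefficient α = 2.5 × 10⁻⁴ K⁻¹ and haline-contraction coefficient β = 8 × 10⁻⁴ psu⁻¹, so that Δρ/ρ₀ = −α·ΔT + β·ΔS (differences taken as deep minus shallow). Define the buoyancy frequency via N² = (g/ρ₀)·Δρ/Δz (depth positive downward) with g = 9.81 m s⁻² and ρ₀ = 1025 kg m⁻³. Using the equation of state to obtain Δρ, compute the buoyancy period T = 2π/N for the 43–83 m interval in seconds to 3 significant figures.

314 s

ΔT = -3.1 K, ΔS = +1.07 psu (deep − shallow).
Δρ/ρ₀ = −αΔT + βΔS = 7.75 × 10⁻⁴ + 8.56 × 10⁻⁴ = 1.631 × 10⁻³, so Δρ ≈ 1.672 kg m⁻³.
N² = (g/ρ₀)·Δρ/Δz = g·(Δρ/ρ₀)/Δz = 9.81 × 1.631 × 10⁻³ / 40 = 4.0000 × 10⁻⁴ s⁻².
N = √(4.0000 × 10⁻⁴) = 0.020000 rad s⁻¹ → T = 2π/N = 314.16 s ≈ 314 s.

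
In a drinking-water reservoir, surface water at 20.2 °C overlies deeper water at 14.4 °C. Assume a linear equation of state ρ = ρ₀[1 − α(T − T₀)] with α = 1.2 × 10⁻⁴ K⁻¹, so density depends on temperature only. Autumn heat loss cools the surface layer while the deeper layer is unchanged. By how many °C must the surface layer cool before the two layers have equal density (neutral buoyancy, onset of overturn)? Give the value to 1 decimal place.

With temperature the only control, equal density requires T_surf′ = T_deep.
T_surf′ = 14.4 °C.
Cooling required: 20.2 − 14.4 = 5.8 °C.

5.8 °C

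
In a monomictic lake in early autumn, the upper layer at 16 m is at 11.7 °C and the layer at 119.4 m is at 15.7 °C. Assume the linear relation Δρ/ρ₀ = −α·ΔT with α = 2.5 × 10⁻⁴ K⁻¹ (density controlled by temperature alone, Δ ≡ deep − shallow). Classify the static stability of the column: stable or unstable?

unstable

ΔT = 15.7 − 11.7 = +4.0 K, so Δρ/ρ₀ = −αΔT = -1.00 × 10⁻³.
Δρ/ρ₀ < 0, so Δρ < 0: deeper water is lighter → statically unstable; the column would overturn.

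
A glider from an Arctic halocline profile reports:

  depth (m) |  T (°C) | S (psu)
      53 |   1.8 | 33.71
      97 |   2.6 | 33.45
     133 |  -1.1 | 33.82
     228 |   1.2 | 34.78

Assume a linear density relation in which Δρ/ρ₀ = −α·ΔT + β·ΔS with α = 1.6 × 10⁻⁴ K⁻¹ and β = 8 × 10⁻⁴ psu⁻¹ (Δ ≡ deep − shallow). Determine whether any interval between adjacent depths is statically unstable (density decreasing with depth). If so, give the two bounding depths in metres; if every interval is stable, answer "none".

53–97 m

Evaluate Δρ/ρ₀ = −αΔT + βΔS across each adjacent pair:
  53–97 m: −αΔT+βΔS = −(1.6 × 10⁻⁴)(+0.8)+(8 × 10⁻⁴)(-0.26) = -3.4 × 10⁻⁴ → UNSTABLE
  97–133 m: −αΔT+βΔS = −(1.6 × 10⁻⁴)(-3.7)+(8 × 10⁻⁴)(+0.37) = 8.9 × 10⁻⁴ → stable
  133–228 m: −αΔT+βΔS = −(1.6 × 10⁻⁴)(+2.3)+(8 × 10⁻⁴)(+0.96) = 4.0 × 10⁻⁴ → stable
The 53–97 m interval has Δρ < 0: lighter water underlies denser water.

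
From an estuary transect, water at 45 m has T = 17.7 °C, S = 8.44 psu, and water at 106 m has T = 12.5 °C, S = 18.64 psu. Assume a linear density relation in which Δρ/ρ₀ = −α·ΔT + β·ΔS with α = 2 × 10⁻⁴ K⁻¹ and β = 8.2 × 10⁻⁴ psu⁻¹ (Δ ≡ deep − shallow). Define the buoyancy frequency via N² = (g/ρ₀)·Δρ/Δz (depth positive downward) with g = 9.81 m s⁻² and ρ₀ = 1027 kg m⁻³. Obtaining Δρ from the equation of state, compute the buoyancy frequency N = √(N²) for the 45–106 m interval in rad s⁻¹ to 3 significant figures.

0.0389 rad s⁻¹

ΔT = -5.2 K, ΔS = +10.20 psu (deep − shallow).
Δρ/ρ₀ = −αΔT + βΔS = 1.04 × 10⁻³ + 8.364 × 10⁻³ = 9.404 × 10⁻³, so Δρ ≈ 9.658 kg m⁻³.
N² = (g/ρ₀)·Δρ/Δz = g·(Δρ/ρ₀)/Δz = 9.81 × 9.404 × 10⁻³ / 61 = 1.5123 × 10⁻³ s⁻².
N = √(1.5123 × 10⁻³) = 0.038888 rad s⁻¹ ≈ 0.0389 rad s⁻¹.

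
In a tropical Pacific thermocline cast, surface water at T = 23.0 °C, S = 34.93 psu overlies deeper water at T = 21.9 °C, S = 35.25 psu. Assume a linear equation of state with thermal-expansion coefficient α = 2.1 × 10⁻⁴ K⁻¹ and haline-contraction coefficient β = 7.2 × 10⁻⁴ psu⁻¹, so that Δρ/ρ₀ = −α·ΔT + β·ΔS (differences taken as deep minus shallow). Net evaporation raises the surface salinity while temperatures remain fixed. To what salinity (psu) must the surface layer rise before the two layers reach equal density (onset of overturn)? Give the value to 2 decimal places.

Neutral buoyancy requires −α(T_deep − T_surf) + β(S_deep − S_surf′) = 0.
S_surf′ = S_deep − (α/β)·ΔT = 35.25 − (2.1 × 10⁻⁴/7.2 × 10⁻⁴)·(-1.1) = 35.5708 psu.
Increase required: 35.5708 − 34.93 = 0.6408 psu.

35.57 psu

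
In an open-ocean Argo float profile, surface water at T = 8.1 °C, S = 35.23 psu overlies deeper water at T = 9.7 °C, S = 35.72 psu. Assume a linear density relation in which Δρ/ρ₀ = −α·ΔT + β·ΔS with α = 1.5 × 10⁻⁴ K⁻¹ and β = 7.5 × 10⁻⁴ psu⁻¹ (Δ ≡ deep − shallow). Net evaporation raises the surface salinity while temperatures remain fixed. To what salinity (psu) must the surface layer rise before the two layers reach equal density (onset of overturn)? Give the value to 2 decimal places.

Neutral buoyancy requires −α(T_deep − T_surf) + β(S_deep − S_surf′) = 0.
S_surf′ = S_deep − (α/β)·ΔT = 35.72 − (1.5 × 10⁻⁴/7.5 × 10⁻⁴)·(+1.6) = 35.4000 psu.
Increase required: 35.4000 − 35.23 = 0.1700 psu.

35.40 psu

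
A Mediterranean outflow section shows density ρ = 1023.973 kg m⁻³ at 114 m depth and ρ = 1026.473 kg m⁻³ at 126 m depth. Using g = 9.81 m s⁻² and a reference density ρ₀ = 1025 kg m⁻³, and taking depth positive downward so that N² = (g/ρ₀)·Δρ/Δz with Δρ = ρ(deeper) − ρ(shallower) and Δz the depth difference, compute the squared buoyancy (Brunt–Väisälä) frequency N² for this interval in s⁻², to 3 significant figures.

Δρ = 1026.473 − 1023.973 = 2.500 kg m⁻³ over Δz = 126 − 114 = 12 m.
N² = (9.81/1025) × (2.500/12) = 1.9939 × 10⁻³ s⁻² ≈ 1.99 × 10⁻³ s⁻².
A positive N² confirms static stability across the interval.

1.99 × 10⁻³ s⁻²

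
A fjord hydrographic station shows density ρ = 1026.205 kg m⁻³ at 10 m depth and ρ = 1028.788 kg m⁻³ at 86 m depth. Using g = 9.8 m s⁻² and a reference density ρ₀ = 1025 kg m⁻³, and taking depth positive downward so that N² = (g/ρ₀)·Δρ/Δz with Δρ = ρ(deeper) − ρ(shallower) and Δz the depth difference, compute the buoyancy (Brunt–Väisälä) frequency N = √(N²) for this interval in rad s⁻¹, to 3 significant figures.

0.0180 rad s⁻¹

Δρ = 1028.788 − 1026.205 = 2.583 kg m⁻³ over Δz = 86 − 10 = 76 m.
N² = (9.8/1025) × (2.583/76) = 3.2495 × 10⁻⁴ s⁻².
N = √(3.2495 × 10⁻⁴) = 0.018026 rad s⁻¹ ≈ 0.0180 rad s⁻¹.
N² > 0, so the interval is statically stable.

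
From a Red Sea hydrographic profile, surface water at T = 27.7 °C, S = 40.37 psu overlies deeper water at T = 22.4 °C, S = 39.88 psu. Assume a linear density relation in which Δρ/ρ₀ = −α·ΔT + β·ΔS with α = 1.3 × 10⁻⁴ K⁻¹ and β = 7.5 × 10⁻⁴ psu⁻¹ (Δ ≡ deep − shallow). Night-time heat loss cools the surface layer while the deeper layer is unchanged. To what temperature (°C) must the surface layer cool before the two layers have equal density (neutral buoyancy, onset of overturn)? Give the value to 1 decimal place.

25.2 °C

Neutral buoyancy requires Δρ = 0, i.e. −α(T_deep − T_surf′) + β(S_deep − S_surf) = 0.
T_surf′ = T_deep − (β/α)·ΔS = 22.4 − (7.5 × 10⁻⁴/1.3 × 10⁻⁴)·(-0.49) = 25.227 °C.
Cooling required: 27.7 − (25.227) = 2.473 °C.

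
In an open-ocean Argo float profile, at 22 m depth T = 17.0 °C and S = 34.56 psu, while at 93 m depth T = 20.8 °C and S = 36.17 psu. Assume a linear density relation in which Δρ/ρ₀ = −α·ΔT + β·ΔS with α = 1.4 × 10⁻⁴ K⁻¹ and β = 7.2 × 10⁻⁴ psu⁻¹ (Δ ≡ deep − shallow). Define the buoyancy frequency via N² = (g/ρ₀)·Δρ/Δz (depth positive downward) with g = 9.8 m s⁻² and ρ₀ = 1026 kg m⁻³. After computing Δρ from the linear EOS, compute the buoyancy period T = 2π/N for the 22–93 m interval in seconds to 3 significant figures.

ΔT = +3.8 K, ΔS = +1.61 psu (deep − shallow).
Δρ/ρ₀ = −αΔT + βΔS = -5.32 × 10⁻⁴ + 1.1592 × 10⁻³ = 6.272 × 10⁻⁴, so Δρ ≈ 0.6435 kg m⁻³.
N² = (g/ρ₀)·Δρ/Δz = g·(Δρ/ρ₀)/Δz = 9.8 × 6.272 × 10⁻⁴ / 71 = 8.6571 × 10⁻⁵ s⁻².
N = √(8.6571 × 10⁻⁵) = 9.3044 × 10⁻³ rad s⁻¹ → T = 2π/N = 675.29 s ≈ 675 s.

675 s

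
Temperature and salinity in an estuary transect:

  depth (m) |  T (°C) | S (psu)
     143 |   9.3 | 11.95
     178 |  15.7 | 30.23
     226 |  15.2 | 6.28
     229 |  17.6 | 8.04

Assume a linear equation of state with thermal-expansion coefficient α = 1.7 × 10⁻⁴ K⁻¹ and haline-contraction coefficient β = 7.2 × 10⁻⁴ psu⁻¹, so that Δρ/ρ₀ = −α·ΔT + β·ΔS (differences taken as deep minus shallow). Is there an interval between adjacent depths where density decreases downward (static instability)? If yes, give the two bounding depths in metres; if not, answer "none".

Evaluate Δρ/ρ₀ = −αΔT + βΔS across each adjacent pair:
  143–178 m: −αΔT+βΔS = −(1.7 × 10⁻⁴)(+6.4)+(7.2 × 10⁻⁴)(+18.28) = 0.012 → stable
  178–226 m: −αΔT+βΔS = −(1.7 × 10⁻⁴)(-0.5)+(7.2 × 10⁻⁴)(-23.95) = -0.017 → UNSTABLE
  226–229 m: −αΔT+βΔS = −(1.7 × 10⁻⁴)(+2.4)+(7.2 × 10⁻⁴)(+1.76) = 8.6 × 10⁻⁴ → stable
The 178–226 m interval has Δρ < 0: lighter water underlies denser water.

178–226 m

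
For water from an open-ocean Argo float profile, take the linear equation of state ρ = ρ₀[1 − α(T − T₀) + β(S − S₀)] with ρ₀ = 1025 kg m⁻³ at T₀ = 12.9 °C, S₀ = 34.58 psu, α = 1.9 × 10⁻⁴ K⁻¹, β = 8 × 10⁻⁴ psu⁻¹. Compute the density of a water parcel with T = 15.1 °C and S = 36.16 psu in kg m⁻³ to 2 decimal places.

1025.87 kg m⁻³

T − T₀ = +2.2 K, S − S₀ = +1.58 psu.
Bracket = 1 − α·(+2.2) + β·(+1.58) = 1 + (8.46 × 10⁻⁴) = 1.0008460.
ρ = 1025 × 1.0008460 = 1025.87 kg m⁻³.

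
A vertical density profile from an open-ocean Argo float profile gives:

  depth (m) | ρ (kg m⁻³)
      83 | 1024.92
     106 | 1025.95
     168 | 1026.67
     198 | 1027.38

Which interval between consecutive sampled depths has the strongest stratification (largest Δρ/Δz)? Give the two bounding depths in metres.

Compute the density gradient over each adjacent pair:
  83–106 m: Δρ/Δz = 1.03/23 = 0.045 kg m⁻⁴
  106–168 m: Δρ/Δz = 0.72/62 = 0.012 kg m⁻⁴
  168–198 m: Δρ/Δz = 0.71/30 = 0.024 kg m⁻⁴
The largest gradient is in the 83–106 m interval — the pycnocline.

83–106 m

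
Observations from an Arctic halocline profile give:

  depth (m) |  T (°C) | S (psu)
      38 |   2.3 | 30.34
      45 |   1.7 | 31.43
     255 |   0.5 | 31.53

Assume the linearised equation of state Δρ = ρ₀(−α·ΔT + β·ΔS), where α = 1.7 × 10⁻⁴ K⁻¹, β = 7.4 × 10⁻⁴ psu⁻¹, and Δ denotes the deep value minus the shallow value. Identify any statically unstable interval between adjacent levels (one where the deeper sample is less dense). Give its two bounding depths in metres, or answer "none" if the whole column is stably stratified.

Evaluate Δρ/ρ₀ = −αΔT + βΔS across each adjacent pair:
  38–45 m: −αΔT+βΔS = −(1.7 × 10⁻⁴)(-0.6)+(7.4 × 10⁻⁴)(+1.09) = 9.1 × 10⁻⁴ → stable
  45–255 m: −αΔT+βΔS = −(1.7 × 10⁻⁴)(-1.2)+(7.4 × 10⁻⁴)(+0.10) = 2.8 × 10⁻⁴ → stable
Every interval has Δρ > 0: the column is stably stratified throughout.

none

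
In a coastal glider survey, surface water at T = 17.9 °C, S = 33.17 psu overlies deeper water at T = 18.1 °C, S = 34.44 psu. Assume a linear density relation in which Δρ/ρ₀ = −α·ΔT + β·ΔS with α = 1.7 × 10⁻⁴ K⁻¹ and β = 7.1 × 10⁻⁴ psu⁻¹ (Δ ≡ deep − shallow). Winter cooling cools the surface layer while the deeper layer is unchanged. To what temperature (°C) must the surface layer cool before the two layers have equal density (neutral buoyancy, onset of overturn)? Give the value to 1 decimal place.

12.8 °C

Neutral buoyancy requires Δρ = 0, i.e. −α(T_deep − T_surf′) + β(S_deep − S_surf) = 0.
T_surf′ = T_deep − (β/α)·ΔS = 18.1 − (7.1 × 10⁻⁴/1.7 × 10⁻⁴)·(+1.27) = 12.796 °C.
Cooling required: 17.9 − (12.796) = 5.104 °C.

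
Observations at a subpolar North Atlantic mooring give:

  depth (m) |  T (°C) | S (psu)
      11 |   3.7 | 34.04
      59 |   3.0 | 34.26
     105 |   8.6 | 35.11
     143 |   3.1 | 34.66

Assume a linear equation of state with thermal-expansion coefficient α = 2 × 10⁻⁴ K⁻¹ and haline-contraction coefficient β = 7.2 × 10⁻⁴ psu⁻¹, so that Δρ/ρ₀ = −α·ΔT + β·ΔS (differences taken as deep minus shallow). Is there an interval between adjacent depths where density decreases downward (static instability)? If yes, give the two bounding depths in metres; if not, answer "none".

Evaluate Δρ/ρ₀ = −αΔT + βΔS across each adjacent pair:
  11–59 m: −αΔT+βΔS = −(2 × 10⁻⁴)(-0.7)+(7.2 × 10⁻⁴)(+0.22) = 3.0 × 10⁻⁴ → stable
  59–105 m: −αΔT+βΔS = −(2 × 10⁻⁴)(+5.6)+(7.2 × 10⁻⁴)(+0.85) = -5.1 × 10⁻⁴ → UNSTABLE
  105–143 m: −αΔT+βΔS = −(2 × 10⁻⁴)(-5.5)+(7.2 × 10⁻⁴)(-0.45) = 7.8 × 10⁻⁴ → stable
The 59–105 m interval has Δρ < 0: lighter water underlies denser water.

59–105 m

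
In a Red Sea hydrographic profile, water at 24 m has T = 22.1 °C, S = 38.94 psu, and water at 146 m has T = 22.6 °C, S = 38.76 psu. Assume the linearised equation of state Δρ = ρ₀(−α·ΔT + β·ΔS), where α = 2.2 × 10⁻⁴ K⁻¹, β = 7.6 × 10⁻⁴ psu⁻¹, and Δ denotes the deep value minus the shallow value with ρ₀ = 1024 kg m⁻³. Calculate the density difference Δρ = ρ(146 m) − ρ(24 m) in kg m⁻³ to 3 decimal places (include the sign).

ΔT = +0.5 K, ΔS = -0.18 psu (deep − shallow).
Δρ/ρ₀ = −(2.2 × 10⁻⁴)(+0.5) + (7.6 × 10⁻⁴)(-0.18) = -2.468 × 10⁻⁴.
Δρ = 1024 × (-2.468 × 10⁻⁴) = -0.253 kg m⁻³.
Negative Δρ: lighter below, statically unstable.

-0.253 kg m⁻³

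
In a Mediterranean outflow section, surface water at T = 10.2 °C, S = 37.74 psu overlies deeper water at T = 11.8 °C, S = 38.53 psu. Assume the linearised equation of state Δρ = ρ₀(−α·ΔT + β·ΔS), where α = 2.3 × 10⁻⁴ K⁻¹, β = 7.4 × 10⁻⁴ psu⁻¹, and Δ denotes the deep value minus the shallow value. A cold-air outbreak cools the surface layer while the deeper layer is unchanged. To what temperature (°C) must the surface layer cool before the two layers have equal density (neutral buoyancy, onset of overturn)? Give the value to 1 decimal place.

Neutral buoyancy requires Δρ = 0, i.e. −α(T_deep − T_surf′) + β(S_deep − S_surf) = 0.
T_surf′ = T_deep − (β/α)·ΔS = 11.8 − (7.4 × 10⁻⁴/2.3 × 10⁻⁴)·(+0.79) = 9.258 °C.
Cooling required: 10.2 − (9.258) = 0.942 °C.

9.3 °C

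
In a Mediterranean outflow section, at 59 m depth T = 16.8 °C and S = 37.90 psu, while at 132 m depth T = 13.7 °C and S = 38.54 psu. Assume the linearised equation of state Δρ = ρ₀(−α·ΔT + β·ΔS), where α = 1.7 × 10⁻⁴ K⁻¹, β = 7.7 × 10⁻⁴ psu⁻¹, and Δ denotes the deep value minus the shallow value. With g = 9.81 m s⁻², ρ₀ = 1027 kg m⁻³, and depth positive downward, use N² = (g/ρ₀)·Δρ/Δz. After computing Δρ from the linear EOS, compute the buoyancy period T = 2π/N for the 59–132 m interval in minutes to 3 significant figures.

ΔT = -3.1 K, ΔS = +0.64 psu (deep − shallow).
Δρ/ρ₀ = −αΔT + βΔS = 5.27 × 10⁻⁴ + 4.928 × 10⁻⁴ = 1.0198 × 10⁻³, so Δρ ≈ 1.047 kg m⁻³.
N² = (g/ρ₀)·Δρ/Δz = g·(Δρ/ρ₀)/Δz = 9.81 × 1.0198 × 10⁻³ / 73 = 1.3704 × 10⁻⁴ s⁻².
N = √(1.3704 × 10⁻⁴) = 0.011706 rad s⁻¹ → T = 2π/N = 536.75 s = 8.9458 min ≈ 8.95 min.

8.95 min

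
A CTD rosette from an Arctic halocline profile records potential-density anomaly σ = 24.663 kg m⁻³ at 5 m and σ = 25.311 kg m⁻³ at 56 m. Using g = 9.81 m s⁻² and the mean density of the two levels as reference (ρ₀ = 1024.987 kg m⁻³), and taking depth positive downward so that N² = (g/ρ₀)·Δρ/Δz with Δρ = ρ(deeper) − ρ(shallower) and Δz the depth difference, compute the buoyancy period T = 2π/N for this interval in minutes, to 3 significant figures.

Δρ = 1025.311 − 1024.663 = 0.648 kg m⁻³ over Δz = 56 − 5 = 51 m.
N² = (9.81/1024.987) × (0.648/51) = 1.2161 × 10⁻⁴ s⁻².
N = √(1.2161 × 10⁻⁴) = 0.011028 rad s⁻¹, so T = 2π/N = 569.75 s = 9.4958 min ≈ 9.50 min.
A positive N² confirms static stability across the interval.

9.50 min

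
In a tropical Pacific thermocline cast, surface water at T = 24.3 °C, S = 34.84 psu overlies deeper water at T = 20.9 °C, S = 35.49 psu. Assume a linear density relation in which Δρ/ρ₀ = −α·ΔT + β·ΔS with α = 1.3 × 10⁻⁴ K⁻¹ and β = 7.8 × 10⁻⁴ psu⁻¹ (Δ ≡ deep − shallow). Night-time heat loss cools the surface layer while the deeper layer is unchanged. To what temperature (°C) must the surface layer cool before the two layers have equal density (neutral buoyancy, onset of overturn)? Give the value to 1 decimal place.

Neutral buoyancy requires Δρ = 0, i.e. −α(T_deep − T_surf′) + β(S_deep − S_surf) = 0.
T_surf′ = T_deep − (β/α)·ΔS = 20.9 − (7.8 × 10⁻⁴/1.3 × 10⁻⁴)·(+0.65) = 17.000 °C.
Cooling required: 24.3 − (17.000) = 7.300 °C.

17.0 °C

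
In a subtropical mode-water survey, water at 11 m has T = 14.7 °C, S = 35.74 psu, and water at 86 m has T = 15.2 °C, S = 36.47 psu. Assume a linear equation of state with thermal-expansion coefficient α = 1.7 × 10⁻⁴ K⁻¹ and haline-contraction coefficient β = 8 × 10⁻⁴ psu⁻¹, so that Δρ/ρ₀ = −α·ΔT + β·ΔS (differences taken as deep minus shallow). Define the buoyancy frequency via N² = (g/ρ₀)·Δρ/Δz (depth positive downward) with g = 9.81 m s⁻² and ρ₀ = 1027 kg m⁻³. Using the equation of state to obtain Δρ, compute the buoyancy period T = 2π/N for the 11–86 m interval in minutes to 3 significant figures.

13.0 min

ΔT = +0.5 K, ΔS = +0.73 psu (deep − shallow).
Δρ/ρ₀ = −αΔT + βΔS = -8.50 × 10⁻⁵ + 5.84 × 10⁻⁴ = 4.99 × 10⁻⁴, so Δρ ≈ 0.5125 kg m⁻³.
N² = (g/ρ₀)·Δρ/Δz = g·(Δρ/ρ₀)/Δz = 9.81 × 4.99 × 10⁻⁴ / 75 = 6.5269 × 10⁻⁵ s⁻².
N = √(6.5269 × 10⁻⁵) = 8.0789 × 10⁻³ rad s⁻¹ → T = 2π/N = 777.73 s = 12.962 min ≈ 13.0 min.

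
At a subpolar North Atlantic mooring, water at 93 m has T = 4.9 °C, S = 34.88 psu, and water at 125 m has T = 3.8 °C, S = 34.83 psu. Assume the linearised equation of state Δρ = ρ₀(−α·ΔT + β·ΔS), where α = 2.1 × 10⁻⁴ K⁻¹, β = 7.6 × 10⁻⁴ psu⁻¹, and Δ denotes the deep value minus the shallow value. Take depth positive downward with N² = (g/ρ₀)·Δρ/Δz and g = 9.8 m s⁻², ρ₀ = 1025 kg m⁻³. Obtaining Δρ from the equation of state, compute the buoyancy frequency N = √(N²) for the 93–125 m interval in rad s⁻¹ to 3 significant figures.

ΔT = -1.1 K, ΔS = -0.05 psu (deep − shallow).
Δρ/ρ₀ = −αΔT + βΔS = 2.31 × 10⁻⁴ − 3.80 × 10⁻⁵ = 1.93 × 10⁻⁴, so Δρ ≈ 0.1978 kg m⁻³.
N² = (g/ρ₀)·Δρ/Δz = g·(Δρ/ρ₀)/Δz = 9.8 × 1.93 × 10⁻⁴ / 32 = 5.9106 × 10⁻⁵ s⁻².
N = √(5.9106 × 10⁻⁵) = 7.6880 × 10⁻³ rad s⁻¹ ≈ 7.69 × 10⁻³ rad s⁻¹.

7.69 × 10⁻³ rad s⁻¹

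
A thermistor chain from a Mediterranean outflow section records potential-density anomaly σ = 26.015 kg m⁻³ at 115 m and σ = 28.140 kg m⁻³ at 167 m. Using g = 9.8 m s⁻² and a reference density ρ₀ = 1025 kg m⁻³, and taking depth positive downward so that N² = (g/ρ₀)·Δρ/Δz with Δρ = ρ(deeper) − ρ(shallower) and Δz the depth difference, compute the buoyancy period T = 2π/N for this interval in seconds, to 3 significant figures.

318 s

Δρ = 1028.140 − 1026.015 = 2.125 kg m⁻³ over Δz = 167 − 115 = 52 m.
N² = (9.8/1025) × (2.125/52) = 3.9071 × 10⁻⁴ s⁻².
N = √(3.9071 × 10⁻⁴) = 0.019766 rad s⁻¹, so T = 2π/N = 317.88 s ≈ 318 s.
Since Δρ > 0 the layer is stably stratified.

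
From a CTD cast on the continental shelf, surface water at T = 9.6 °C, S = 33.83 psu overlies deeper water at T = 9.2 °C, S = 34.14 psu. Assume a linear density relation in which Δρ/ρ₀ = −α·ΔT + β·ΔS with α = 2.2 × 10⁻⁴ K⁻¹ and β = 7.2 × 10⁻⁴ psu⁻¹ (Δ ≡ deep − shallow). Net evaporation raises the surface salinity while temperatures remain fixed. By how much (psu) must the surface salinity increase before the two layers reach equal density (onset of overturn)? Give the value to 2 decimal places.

0.43 psu

Neutral buoyancy requires −α(T_deep − T_surf) + β(S_deep − S_surf′) = 0.
S_surf′ = S_deep − (α/β)·ΔT = 34.14 − (2.2 × 10⁻⁴/7.2 × 10⁻⁴)·(-0.4) = 34.2622 psu.
Increase required: 34.2622 − 33.83 = 0.4322 psu.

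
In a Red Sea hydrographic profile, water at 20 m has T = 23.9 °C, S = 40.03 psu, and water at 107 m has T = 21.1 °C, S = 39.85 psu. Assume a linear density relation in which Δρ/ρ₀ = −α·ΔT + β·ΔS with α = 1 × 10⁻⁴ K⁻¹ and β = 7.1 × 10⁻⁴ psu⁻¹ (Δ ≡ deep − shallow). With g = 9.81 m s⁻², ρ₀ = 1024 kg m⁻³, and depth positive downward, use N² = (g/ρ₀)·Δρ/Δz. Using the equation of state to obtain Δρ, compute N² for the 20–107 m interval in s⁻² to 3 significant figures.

ΔT = -2.8 K, ΔS = -0.18 psu (deep − shallow).
Δρ/ρ₀ = −αΔT + βΔS = 2.80 × 10⁻⁴ − 1.278 × 10⁻⁴ = 1.522 × 10⁻⁴, so Δρ ≈ 0.1559 kg m⁻³.
N² = (g/ρ₀)·Δρ/Δz = g·(Δρ/ρ₀)/Δz = 9.81 × 1.522 × 10⁻⁴ / 87 = 1.7162 × 10⁻⁵ s⁻² ≈ 1.72 × 10⁻⁵ s⁻².

1.72 × 10⁻⁵ s⁻²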